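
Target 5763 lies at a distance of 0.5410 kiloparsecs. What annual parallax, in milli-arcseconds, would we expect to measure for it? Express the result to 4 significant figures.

1.848 mas

d = 0.5410 kpc = 541 pc.
p = 1/d = 1/541 = 0.0018484 arcsec.
= 0.0018484 × 1000 = 1.8484 mas.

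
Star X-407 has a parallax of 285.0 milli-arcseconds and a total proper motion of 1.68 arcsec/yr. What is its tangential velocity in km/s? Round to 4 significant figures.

d = 1/p = 1/0.2850″ = 3.5088 pc.
v_t = 4.74 × μ × d = 4.74 × 1.68 × 3.5088 = 27.941 km/s.

27.94 km/s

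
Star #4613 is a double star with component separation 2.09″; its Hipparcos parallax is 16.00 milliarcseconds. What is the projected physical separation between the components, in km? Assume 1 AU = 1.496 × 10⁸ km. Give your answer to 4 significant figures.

d = 1/p = 1/0.01600″ = 62.5 pc.
At distance d (pc), an angle of θ arcsec spans θ·d AU: s = 2.09 × 62.5 = 130.63 AU.
= 130.63 × 1.496 × 10⁸ km = 1.9542 × 10^10 km.

1.954 × 10^10 km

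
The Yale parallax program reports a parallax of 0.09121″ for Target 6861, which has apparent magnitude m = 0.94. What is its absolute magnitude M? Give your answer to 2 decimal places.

M = 0.74

d = 1/p = 1/0.09121″ = 10.964 pc.
m − M = 5 log₁₀(10.964) − 5 = 5.1998 − 5 = 0.1998.
M = m − (m − M) = 0.94 − 0.1998 = 0.74.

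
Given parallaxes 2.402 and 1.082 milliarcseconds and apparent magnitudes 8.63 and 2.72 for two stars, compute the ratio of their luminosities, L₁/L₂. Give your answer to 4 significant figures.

d₁ = 1/p₁ = 1/0.002402″ = 416.32 pc; d₂ = 1/p₂ = 1/0.001082″ = 924.21 pc.
M₁ = m₁ − 5 log₁₀ d₁ + 5 = 8.63 − 13.0971 + 5 = 0.5329.
M₂ = 2.72 − 14.8289 + 5 = -7.1089.
L₁/L₂ = 10^(0.4(M₂ − M₁)) = 10^(0.4 × (-7.6418)) = 10^(-3.05672) = 0.00087757.

L₁/L₂ = 0.0008776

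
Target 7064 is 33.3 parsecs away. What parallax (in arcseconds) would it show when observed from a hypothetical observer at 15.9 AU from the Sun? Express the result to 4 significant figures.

0.4775 arcsec

p (arcsec) = B (AU) / d (pc).
p = 15.9 / 33.3 = 0.47748 arcsec.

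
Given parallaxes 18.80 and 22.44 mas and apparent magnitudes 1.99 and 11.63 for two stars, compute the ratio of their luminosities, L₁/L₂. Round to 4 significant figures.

d₁ = 1/p₁ = 1/0.01880″ = 53.191 pc; d₂ = 1/p₂ = 1/0.02244″ = 44.563 pc.
M₁ = m₁ − 5 log₁₀ d₁ + 5 = 1.99 − 8.6292 + 5 = -1.6392.
M₂ = 11.63 − 8.2449 + 5 = 8.3851.
L₁/L₂ = 10^(0.4(M₂ − M₁)) = 10^(0.4 × 10.0243) = 10^4.00972 = 10226.

L₁/L₂ = 10230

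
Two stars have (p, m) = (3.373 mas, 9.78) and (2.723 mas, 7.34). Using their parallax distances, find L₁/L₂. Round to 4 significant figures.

d₁ = 1/p₁ = 1/0.003373″ = 296.47 pc; d₂ = 1/p₂ = 1/0.002723″ = 367.24 pc.
M₁ = m₁ − 5 log₁₀ d₁ + 5 = 9.78 − 12.3599 + 5 = 2.4201.
M₂ = 7.34 − 12.8247 + 5 = -0.4847.
L₁/L₂ = 10^(0.4(M₂ − M₁)) = 10^(0.4 × (-2.9048)) = 10^(-1.16192) = 0.068878.

L₁/L₂ = 0.06888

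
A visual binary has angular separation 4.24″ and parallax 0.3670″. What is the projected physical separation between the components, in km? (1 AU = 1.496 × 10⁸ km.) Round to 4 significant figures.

1.728 × 10^9 km

d = 1/p = 1/0.3670″ = 2.7248 pc.
At distance d (pc), an angle of θ arcsec spans θ·d AU: s = 4.24 × 2.7248 = 11.553 AU.
= 11.553 × 1.496 × 10⁸ km = 1.7283 × 10^9 km.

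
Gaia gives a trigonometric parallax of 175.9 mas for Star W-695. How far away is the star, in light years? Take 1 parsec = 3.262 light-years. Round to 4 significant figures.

18.54 light years

p = 175.9 mas = 0.1759 arcsec.
d = 1/p = 1/0.1759 = 5.685 pc.
In light-years: 5.685 × 3.262 = 18.544 ly.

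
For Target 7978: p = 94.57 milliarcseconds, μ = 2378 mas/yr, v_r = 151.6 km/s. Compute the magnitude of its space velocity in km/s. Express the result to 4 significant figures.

192.8 km/s

d = 1/p = 1/0.09457″ = 10.574 pc.
μ = 2378 mas/yr = 2.378 ″/yr.
v_t = 4.740 μ d = 4.740 × 2.378 × 10.574 = 119.19 km/s.
v = √(v_r² + v_t²) = √(151.6² + 119.19²) = √37188.8 = 192.84 km/s.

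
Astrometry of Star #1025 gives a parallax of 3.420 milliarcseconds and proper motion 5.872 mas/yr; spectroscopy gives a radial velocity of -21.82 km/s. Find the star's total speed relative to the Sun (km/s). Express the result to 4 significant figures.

23.29 km/s

d = 1/p = 1/0.003420″ = 292.4 pc.
μ = 5.872 mas/yr = 0.005872 ″/yr.
v_t = 4.740 μ d = 4.740 × 0.005872 × 292.4 = 8.1385 km/s.
v = √(v_r² + v_t²) = √((-21.82)² + 8.1385²) = √542.348 = 23.288 km/s.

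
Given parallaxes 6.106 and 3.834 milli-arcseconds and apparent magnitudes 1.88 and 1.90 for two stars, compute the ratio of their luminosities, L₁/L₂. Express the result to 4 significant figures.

d₁ = 1/p₁ = 1/0.006106″ = 163.77 pc; d₂ = 1/p₂ = 1/0.003834″ = 260.82 pc.
M₁ = m₁ − 5 log₁₀ d₁ + 5 = 1.88 − 11.0712 + 5 = -4.1912.
M₂ = 1.90 − 12.0817 + 5 = -5.1817.
L₁/L₂ = 10^(0.4(M₂ − M₁)) = 10^(0.4 × (-0.9905)) = 10^(-0.39620) = 0.40161.

L₁/L₂ = 0.4016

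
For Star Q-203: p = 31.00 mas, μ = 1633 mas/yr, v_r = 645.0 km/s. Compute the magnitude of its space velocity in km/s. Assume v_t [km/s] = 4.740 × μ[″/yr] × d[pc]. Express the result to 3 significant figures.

692 km/s

d = 1/p = 1/0.03100″ = 32.258 pc.
μ = 1633 mas/yr = 1.633 ″/yr.
v_t = 4.740 μ d = 4.740 × 1.633 × 32.258 = 249.69 km/s.
v = √(v_r² + v_t²) = √(645.0² + 249.69²) = √478370 = 691.64 km/s.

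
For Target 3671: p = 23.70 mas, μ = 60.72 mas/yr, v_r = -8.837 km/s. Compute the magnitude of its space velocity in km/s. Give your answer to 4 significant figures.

d = 1/p = 1/0.02370″ = 42.194 pc.
μ = 60.72 mas/yr = 0.06072 ″/yr.
v_t = 4.740 μ d = 4.740 × 0.06072 × 42.194 = 12.144 km/s.
v = √(v_r² + v_t²) = √((-8.837)² + 12.144²) = √225.569 = 15.019 km/s.

15.02 km/s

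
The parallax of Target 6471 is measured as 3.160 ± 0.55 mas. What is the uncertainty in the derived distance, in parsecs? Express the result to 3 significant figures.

d = 1/p, so σ_d = σ_p / p².
σ_d = 0.000550 / (0.003160)² = 0.000550 / 0.0000099856 = 55.079 pc.

55.1 pc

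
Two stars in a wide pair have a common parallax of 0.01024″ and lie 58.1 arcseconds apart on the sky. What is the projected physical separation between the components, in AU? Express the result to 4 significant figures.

5674 AU

d = 1/p = 1/0.01024″ = 97.656 pc.
At distance d (pc), an angle of θ arcsec spans θ·d AU: s = 58.1 × 97.656 = 5673.8 AU.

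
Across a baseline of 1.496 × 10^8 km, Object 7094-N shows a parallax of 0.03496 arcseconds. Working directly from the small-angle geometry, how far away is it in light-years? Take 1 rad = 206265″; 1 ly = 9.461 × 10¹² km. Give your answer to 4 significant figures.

θ = 0.03496″ = 0.03496/206265 = 1.6949 × 10^-7 rad.
d = B/θ = (1.496 × 10^8) / (1.6949 × 10^-7) = 8.8265 × 10^14 km = (8.8265 × 10^14) / (9.461 × 10^12) ly = 93.294 ly.

93.29 ly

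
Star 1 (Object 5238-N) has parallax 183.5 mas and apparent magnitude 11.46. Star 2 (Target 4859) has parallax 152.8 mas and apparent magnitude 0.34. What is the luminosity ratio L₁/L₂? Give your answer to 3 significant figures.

d₁ = 1/p₁ = 1/0.1835″ = 5.4496 pc; d₂ = 1/p₂ = 1/0.1528″ = 6.5445 pc.
M₁ = m₁ − 5 log₁₀ d₁ + 5 = 11.46 − 3.6818 + 5 = 12.7782.
M₂ = 0.34 − 4.0794 + 5 = 1.2606.
L₁/L₂ = 10^(0.4(M₂ − M₁)) = 10^(0.4 × (-11.5176)) = 10^(-4.60704) = 0.000024715.

L₁/L₂ = 2.47 × 10^-5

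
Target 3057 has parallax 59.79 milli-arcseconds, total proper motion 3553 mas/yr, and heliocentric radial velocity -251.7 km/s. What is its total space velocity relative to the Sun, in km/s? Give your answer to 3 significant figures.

378 km/s

d = 1/p = 1/0.05979″ = 16.725 pc.
μ = 3553 mas/yr = 3.553 ″/yr.
v_t = 4.740 μ d = 4.740 × 3.553 × 16.725 = 281.67 km/s.
v = √(v_r² + v_t²) = √((-251.7)² + 281.67²) = √142691 = 377.74 km/s.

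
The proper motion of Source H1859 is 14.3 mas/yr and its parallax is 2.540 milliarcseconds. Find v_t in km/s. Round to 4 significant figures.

26.69 km/s

d = 1/p = 1/0.002540″ = 393.7 pc.
μ = 14.3 mas/yr = 0.0143 ″/yr.
v_t = 4.74 × μ × d = 4.74 × 0.0143 × 393.7 = 26.686 km/s.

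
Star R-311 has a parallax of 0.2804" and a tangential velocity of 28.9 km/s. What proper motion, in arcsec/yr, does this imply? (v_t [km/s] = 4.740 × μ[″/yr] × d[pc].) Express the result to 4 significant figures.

d = 1/p = 1/0.2804″ = 3.5663 pc.
μ = v_t / (4.74 d) = 28.9 / (4.74 × 3.5663) = 28.9 / 16.904 = 1.7097 ″/yr.

1.710 arcsec/yr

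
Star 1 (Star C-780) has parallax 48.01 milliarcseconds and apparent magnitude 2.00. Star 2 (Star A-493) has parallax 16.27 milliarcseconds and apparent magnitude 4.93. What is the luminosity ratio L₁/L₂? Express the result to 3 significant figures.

d₁ = 1/p₁ = 1/0.04801″ = 20.829 pc; d₂ = 1/p₂ = 1/0.01627″ = 61.463 pc.
M₁ = m₁ − 5 log₁₀ d₁ + 5 = 2.00 − 6.5933 + 5 = 0.4067.
M₂ = 4.93 − 8.9431 + 5 = 0.9869.
L₁/L₂ = 10^(0.4(M₂ − M₁)) = 10^(0.4 × 0.5802) = 10^0.23208 = 1.7064.

L₁/L₂ = 1.71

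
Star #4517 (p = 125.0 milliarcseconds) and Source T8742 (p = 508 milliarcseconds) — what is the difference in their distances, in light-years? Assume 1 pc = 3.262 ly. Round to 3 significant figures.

d_A = 1/0.1250″ = 8 pc; d_B = 1/0.5080″ = 1.9685 pc.
|d_B − d_A| = |1.9685 − 8| = 6.0315 pc = 6.0315 × 3.262 ly = 19.675 ly.

19.7 ly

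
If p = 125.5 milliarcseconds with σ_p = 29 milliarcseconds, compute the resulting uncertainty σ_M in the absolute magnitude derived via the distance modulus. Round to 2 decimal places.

M = m − 5 log₁₀ d + 5 = m + 5 log₁₀ p + 5, so ∂M/∂p = 5/(p ln 10).
σ_M = (5/ln 10) · (σ_p/p) = 2.1715 × 29/125.5 = 2.1715 × 0.23108 = 0.50179.

σ_M = 0.50 mag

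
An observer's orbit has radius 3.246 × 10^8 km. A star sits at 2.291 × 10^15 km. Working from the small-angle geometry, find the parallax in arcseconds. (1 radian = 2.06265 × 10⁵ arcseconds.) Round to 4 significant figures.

0.02922 arcsec

θ ≈ B/d = (3.246 × 10^8) / (2.291 × 10^15) = 1.4168 × 10^-7 rad.
In arcseconds: 1.4168 × 10^-7 × 206265 = 0.029224″.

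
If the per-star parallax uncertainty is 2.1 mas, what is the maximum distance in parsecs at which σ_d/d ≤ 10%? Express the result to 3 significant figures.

σ_d/d = σ_p/p, so the condition is σ_p/p ≤ 0.10, i.e. p ≥ σ_p/0.10.
p_min = 2.1/0.10 = 21 mas = 0.021 arcsec.
d_max = 1/p_min = 1/0.021 = 47.619 pc.

47.6 pc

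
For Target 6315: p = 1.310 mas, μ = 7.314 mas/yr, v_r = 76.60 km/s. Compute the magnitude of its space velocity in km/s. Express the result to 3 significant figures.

81.0 km/s

d = 1/p = 1/0.001310″ = 763.36 pc.
μ = 7.314 mas/yr = 0.007314 ″/yr.
v_t = 4.740 μ d = 4.740 × 0.007314 × 763.36 = 26.464 km/s.
v = √(v_r² + v_t²) = √(76.60² + 26.464²) = √6567.9 = 81.043 km/s.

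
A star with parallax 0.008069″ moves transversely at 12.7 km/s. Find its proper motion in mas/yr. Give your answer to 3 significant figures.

21.6 mas/yr

d = 1/p = 1/0.008069″ = 123.93 pc.
μ = v_t / (4.74 d) = 12.7 / (4.74 × 123.93) = 12.7 / 587.43 = 0.02162 ″/yr = 21.62 mas/yr.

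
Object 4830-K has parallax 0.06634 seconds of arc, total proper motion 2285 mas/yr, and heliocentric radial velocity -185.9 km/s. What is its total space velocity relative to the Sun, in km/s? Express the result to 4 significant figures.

d = 1/p = 1/0.06634″ = 15.074 pc.
μ = 2285 mas/yr = 2.285 ″/yr.
v_t = 4.740 μ d = 4.740 × 2.285 × 15.074 = 163.26 km/s.
v = √(v_r² + v_t²) = √((-185.9)² + 163.26²) = √61212.6 = 247.41 km/s.

247.4 km/s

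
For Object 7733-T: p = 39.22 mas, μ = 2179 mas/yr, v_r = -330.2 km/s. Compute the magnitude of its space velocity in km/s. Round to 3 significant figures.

d = 1/p = 1/0.03922″ = 25.497 pc.
μ = 2179 mas/yr = 2.179 ″/yr.
v_t = 4.740 μ d = 4.740 × 2.179 × 25.497 = 263.34 km/s.
v = √(v_r² + v_t²) = √((-330.2)² + 263.34²) = √178380 = 422.35 km/s.

422 km/s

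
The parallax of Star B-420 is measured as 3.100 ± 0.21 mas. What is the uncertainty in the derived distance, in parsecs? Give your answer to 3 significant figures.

21.9 pc

d = 1/p, so σ_d = σ_p / p².
σ_d = 0.000210 / (0.003100)² = 0.000210 / 0.00000961 = 21.852 pc.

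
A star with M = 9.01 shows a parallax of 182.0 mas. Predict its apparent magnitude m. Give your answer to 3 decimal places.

m = 7.710

d = 1/p = 1/0.1820″ = 5.4945 pc.
m − M = 5 log₁₀ d − 5 = 5 log₁₀(5.4945) − 5 = 3.6996 − 5 = -1.3004.
m = M + (m − M) = 9.01 + (-1.3004) = 7.710.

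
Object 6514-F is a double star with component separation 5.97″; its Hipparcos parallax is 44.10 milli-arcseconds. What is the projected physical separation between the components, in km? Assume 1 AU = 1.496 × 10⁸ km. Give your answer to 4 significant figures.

2.025 × 10^10 km

d = 1/p = 1/0.04410″ = 22.676 pc.
At distance d (pc), an angle of θ arcsec spans θ·d AU: s = 5.97 × 22.676 = 135.38 AU.
= 135.38 × 1.496 × 10⁸ km = 2.0253 × 10^10 km.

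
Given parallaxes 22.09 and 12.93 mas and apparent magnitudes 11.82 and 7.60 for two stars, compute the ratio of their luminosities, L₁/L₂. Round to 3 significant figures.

L₁/L₂ = 0.00703

d₁ = 1/p₁ = 1/0.02209″ = 45.269 pc; d₂ = 1/p₂ = 1/0.01293″ = 77.34 pc.
M₁ = m₁ − 5 log₁₀ d₁ + 5 = 11.82 − 8.2790 + 5 = 8.5410.
M₂ = 7.60 − 9.4420 + 5 = 3.1580.
L₁/L₂ = 10^(0.4(M₂ − M₁)) = 10^(0.4 × (-5.3830)) = 10^(-2.15320) = 0.0070275.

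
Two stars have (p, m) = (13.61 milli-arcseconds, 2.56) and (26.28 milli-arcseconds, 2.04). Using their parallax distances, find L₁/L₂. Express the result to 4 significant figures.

L₁/L₂ = 2.310

d₁ = 1/p₁ = 1/0.01361″ = 73.475 pc; d₂ = 1/p₂ = 1/0.02628″ = 38.052 pc.
M₁ = m₁ − 5 log₁₀ d₁ + 5 = 2.56 − 9.3307 + 5 = -1.7707.
M₂ = 2.04 − 7.9019 + 5 = -0.8619.
L₁/L₂ = 10^(0.4(M₂ − M₁)) = 10^(0.4 × 0.9088) = 10^0.36352 = 2.3095.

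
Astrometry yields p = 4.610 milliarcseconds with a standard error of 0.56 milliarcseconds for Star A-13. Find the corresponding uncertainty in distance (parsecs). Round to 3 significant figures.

26.4 pc

d = 1/p, so σ_d = σ_p / p².
σ_d = 0.000560 / (0.004610)² = 0.000560 / 0.000021252 = 26.35 pc.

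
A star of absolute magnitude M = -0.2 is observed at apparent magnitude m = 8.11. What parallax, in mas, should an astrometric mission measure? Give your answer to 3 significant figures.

2.18 mas

m − M = 8.11 − (-0.2) = 8.31.
d = 10^((m−M)/5 + 1) = 10^2.662 = 459.2 pc.
p = 1/d = 1/459.2 = 0.0021777 arcsec = 2.1777 mas.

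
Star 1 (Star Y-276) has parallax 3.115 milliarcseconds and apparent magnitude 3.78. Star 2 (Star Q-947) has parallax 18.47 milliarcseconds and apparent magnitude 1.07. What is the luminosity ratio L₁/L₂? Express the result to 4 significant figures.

d₁ = 1/p₁ = 1/0.003115″ = 321.03 pc; d₂ = 1/p₂ = 1/0.01847″ = 54.142 pc.
M₁ = m₁ − 5 log₁₀ d₁ + 5 = 3.78 − 12.5327 + 5 = -3.7527.
M₂ = 1.07 − 8.6677 + 5 = -2.5977.
L₁/L₂ = 10^(0.4(M₂ − M₁)) = 10^(0.4 × 1.1550) = 10^0.46200 = 2.8973.

L₁/L₂ = 2.897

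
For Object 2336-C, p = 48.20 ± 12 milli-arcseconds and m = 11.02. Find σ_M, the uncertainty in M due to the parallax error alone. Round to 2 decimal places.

σ_M = 0.54 mag

M = m − 5 log₁₀ d + 5 = m + 5 log₁₀ p + 5, so ∂M/∂p = 5/(p ln 10).
σ_M = (5/ln 10) · (σ_p/p) = 2.1715 × 12/48.20 = 2.1715 × 0.24896 = 0.54062.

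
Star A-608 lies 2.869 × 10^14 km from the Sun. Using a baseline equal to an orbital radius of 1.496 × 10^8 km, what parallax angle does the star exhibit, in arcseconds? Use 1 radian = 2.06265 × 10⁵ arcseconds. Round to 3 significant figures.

0.108 arcsec

θ ≈ B/d = (1.496 × 10^8) / (2.869 × 10^14) = 5.2144 × 10^-7 rad.
In arcseconds: 5.2144 × 10^-7 × 206265 = 0.10755″.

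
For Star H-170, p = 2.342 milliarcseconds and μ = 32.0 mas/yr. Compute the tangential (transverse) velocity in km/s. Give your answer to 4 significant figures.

64.77 km/s

d = 1/p = 1/0.002342″ = 426.99 pc.
μ = 32.0 mas/yr = 0.0320 ″/yr.
v_t = 4.74 × μ × d = 4.74 × 0.0320 × 426.99 = 64.766 km/s.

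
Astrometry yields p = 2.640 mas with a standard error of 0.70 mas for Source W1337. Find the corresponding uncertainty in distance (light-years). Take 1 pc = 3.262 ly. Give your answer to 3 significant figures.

d = 1/p, so σ_d = σ_p / p².
σ_d = 0.000700 / (0.002640)² = 0.000700 / 0.0000069696 = 100.44 pc = 100.44 × 3.262 ly = 327.64 ly.

328 ly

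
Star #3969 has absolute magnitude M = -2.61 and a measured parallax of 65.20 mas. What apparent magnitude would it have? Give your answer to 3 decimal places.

d = 1/p = 1/0.06520″ = 15.337 pc.
m − M = 5 log₁₀ d − 5 = 5 log₁₀(15.337) − 5 = 5.9287 − 5 = 0.9287.
m = M + (m − M) = -2.61 + 0.9287 = -1.681.

m = -1.681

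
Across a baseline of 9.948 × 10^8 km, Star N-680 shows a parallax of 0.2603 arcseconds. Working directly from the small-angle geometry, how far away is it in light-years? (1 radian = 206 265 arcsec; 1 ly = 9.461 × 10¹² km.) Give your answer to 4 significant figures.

θ = 0.2603″ = 0.2603/206265 = 1.2620 × 10^-6 rad.
d = B/θ = (9.948 × 10^8) / (1.2620 × 10^-6) = 7.8827 × 10^14 km = (7.8827 × 10^14) / (9.461 × 10^12) ly = 83.318 ly.

83.32 ly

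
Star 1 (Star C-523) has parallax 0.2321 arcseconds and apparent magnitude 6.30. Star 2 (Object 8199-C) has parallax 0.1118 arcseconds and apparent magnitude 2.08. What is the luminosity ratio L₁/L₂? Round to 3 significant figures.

d₁ = 1/p₁ = 1/0.2321″ = 4.3085 pc; d₂ = 1/p₂ = 1/0.1118″ = 8.9445 pc.
M₁ = m₁ − 5 log₁₀ d₁ + 5 = 6.30 − 3.1716 + 5 = 8.1284.
M₂ = 2.08 − 4.7578 + 5 = 2.3222.
L₁/L₂ = 10^(0.4(M₂ − M₁)) = 10^(0.4 × (-5.8062)) = 10^(-2.32248) = 0.004759.

L₁/L₂ = 0.00476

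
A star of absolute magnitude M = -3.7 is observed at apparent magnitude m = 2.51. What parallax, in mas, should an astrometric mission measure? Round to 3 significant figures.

5.73 mas

m − M = 2.51 − (-3.7) = 6.21.
d = 10^((m−M)/5 + 1) = 10^2.242 = 174.58 pc.
p = 1/d = 1/174.58 = 0.005728 arcsec = 5.728 mas.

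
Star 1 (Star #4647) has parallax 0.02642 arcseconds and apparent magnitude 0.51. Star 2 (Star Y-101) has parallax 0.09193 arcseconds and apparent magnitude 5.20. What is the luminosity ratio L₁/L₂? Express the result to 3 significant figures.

L₁/L₂ = 910

d₁ = 1/p₁ = 1/0.02642″ = 37.85 pc; d₂ = 1/p₂ = 1/0.09193″ = 10.878 pc.
M₁ = m₁ − 5 log₁₀ d₁ + 5 = 0.51 − 7.8903 + 5 = -2.3803.
M₂ = 5.20 − 5.1827 + 5 = 5.0173.
L₁/L₂ = 10^(0.4(M₂ − M₁)) = 10^(0.4 × 7.3976) = 10^2.95904 = 910.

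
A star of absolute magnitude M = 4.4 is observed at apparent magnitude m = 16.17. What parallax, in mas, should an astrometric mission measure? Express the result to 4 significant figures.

0.4426 mas

m − M = 16.17 − 4.4 = 11.77.
d = 10^((m−M)/5 + 1) = 10^3.354 = 2259.4 pc.
p = 1/d = 1/2259.4 = 0.0004426 arcsec = 0.4426 mas.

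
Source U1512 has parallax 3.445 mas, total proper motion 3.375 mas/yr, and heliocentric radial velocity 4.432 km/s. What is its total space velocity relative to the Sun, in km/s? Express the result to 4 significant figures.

d = 1/p = 1/0.003445″ = 290.28 pc.
μ = 3.375 mas/yr = 0.003375 ″/yr.
v_t = 4.740 μ d = 4.740 × 0.003375 × 290.28 = 4.6438 km/s.
v = √(v_r² + v_t²) = √(4.432² + 4.6438²) = √41.2075 = 6.4193 km/s.

6.419 km/s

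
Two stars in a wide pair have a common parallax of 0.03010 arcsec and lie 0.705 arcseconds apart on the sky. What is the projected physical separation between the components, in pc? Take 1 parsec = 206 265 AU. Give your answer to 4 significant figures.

d = 1/p = 1/0.03010″ = 33.223 pc.
At distance d (pc), an angle of θ arcsec spans θ·d AU: s = 0.705 × 33.223 = 23.422 AU.
= 23.422 / 206265 = 0.00011355 pc.

0.0001136 pc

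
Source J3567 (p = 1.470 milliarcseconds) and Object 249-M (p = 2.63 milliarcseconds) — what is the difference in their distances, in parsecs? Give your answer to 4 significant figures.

300.0 pc

d_A = 1/0.001470″ = 680.27 pc; d_B = 1/0.002630″ = 380.23 pc.
|d_B − d_A| = |380.23 − 680.27| = 300.04 pc.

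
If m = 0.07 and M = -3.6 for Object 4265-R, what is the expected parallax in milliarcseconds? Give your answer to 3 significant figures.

m − M = 0.07 − (-3.6) = 3.67.
d = 10^((m−M)/5 + 1) = 10^1.734 = 54.2 pc.
p = 1/d = 1/54.2 = 0.01845 arcsec = 18.45 mas.

18.5 mas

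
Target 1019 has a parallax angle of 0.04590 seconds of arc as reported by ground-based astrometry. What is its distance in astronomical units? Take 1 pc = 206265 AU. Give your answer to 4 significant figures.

4.494 × 10^6 AU

d = 1/p = 1/0.04590 = 21.786 pc.
In AU: 21.786 × 206265 = 4.4937 × 10^6 AU.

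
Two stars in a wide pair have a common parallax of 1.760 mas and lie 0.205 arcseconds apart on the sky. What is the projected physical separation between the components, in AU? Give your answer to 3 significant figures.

d = 1/p = 1/0.001760″ = 568.18 pc.
At distance d (pc), an angle of θ arcsec spans θ·d AU: s = 0.205 × 568.18 = 116.48 AU.

116 AU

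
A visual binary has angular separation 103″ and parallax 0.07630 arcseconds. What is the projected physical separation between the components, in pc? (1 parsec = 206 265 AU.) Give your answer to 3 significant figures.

d = 1/p = 1/0.07630″ = 13.106 pc.
At distance d (pc), an angle of θ arcsec spans θ·d AU: s = 103 × 13.106 = 1349.9 AU.
= 1349.9 / 206265 = 0.0065445 pc.

0.00654 pc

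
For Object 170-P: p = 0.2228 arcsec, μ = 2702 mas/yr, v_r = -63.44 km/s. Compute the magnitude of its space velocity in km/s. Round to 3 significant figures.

d = 1/p = 1/0.2228″ = 4.4883 pc.
μ = 2702 mas/yr = 2.702 ″/yr.
v_t = 4.740 μ d = 4.740 × 2.702 × 4.4883 = 57.484 km/s.
v = √(v_r² + v_t²) = √((-63.44)² + 57.484²) = √7329.04 = 85.61 km/s.

85.6 km/s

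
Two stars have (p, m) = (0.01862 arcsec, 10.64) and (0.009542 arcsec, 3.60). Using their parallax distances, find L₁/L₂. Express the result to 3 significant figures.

L₁/L₂ = 0.000401

d₁ = 1/p₁ = 1/0.01862″ = 53.706 pc; d₂ = 1/p₂ = 1/0.009542″ = 104.8 pc.
M₁ = m₁ − 5 log₁₀ d₁ + 5 = 10.64 − 8.6501 + 5 = 6.9899.
M₂ = 3.60 − 10.1018 + 5 = -1.5018.
L₁/L₂ = 10^(0.4(M₂ − M₁)) = 10^(0.4 × (-8.4917)) = 10^(-3.39668) = 0.00040116.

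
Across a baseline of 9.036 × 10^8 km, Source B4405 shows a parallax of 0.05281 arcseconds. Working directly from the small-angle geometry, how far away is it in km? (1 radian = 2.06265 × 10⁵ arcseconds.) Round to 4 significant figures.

3.529 × 10^15 km

θ = 0.05281″ = 0.05281/206265 = 2.5603 × 10^-7 rad.
d = B/θ = (9.036 × 10^8) / (2.5603 × 10^-7) = 3.5293 × 10^15 km.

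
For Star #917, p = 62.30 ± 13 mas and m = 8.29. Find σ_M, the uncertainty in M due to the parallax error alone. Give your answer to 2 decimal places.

M = m − 5 log₁₀ d + 5 = m + 5 log₁₀ p + 5, so ∂M/∂p = 5/(p ln 10).
σ_M = (5/ln 10) · (σ_p/p) = 2.1715 × 13/62.30 = 2.1715 × 0.20867 = 0.45313.

σ_M = 0.45 mag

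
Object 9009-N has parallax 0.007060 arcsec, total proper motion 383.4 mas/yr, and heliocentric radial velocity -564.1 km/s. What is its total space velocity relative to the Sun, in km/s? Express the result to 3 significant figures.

d = 1/p = 1/0.007060″ = 141.64 pc.
μ = 383.4 mas/yr = 0.3834 ″/yr.
v_t = 4.740 μ d = 4.740 × 0.3834 × 141.64 = 257.4 km/s.
v = √(v_r² + v_t²) = √((-564.1)² + 257.4²) = √384464 = 620.05 km/s.

620 km/s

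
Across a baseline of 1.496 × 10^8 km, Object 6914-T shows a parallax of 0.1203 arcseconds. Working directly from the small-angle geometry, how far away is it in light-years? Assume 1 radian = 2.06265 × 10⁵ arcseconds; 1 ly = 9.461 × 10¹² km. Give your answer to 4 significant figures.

θ = 0.1203″ = 0.1203/206265 = 5.8323 × 10^-7 rad.
d = B/θ = (1.496 × 10^8) / (5.8323 × 10^-7) = 2.5650 × 10^14 km = (2.5650 × 10^14) / (9.461 × 10^12) ly = 27.111 ly.

27.11 ly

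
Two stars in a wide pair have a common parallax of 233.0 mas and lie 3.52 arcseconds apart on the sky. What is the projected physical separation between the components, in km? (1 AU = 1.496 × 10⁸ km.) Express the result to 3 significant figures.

d = 1/p = 1/0.2330″ = 4.2918 pc.
At distance d (pc), an angle of θ arcsec spans θ·d AU: s = 3.52 × 4.2918 = 15.107 AU.
= 15.107 × 1.496 × 10⁸ km = 2.2600 × 10^9 km.

2.26 × 10^9 km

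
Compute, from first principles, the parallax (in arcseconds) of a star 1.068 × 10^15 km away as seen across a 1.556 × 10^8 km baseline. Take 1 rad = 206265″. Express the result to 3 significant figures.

0.0301 arcsec

θ ≈ B/d = (1.556 × 10^8) / (1.068 × 10^15) = 1.4569 × 10^-7 rad.
In arcseconds: 1.4569 × 10^-7 × 206265 = 0.030051″.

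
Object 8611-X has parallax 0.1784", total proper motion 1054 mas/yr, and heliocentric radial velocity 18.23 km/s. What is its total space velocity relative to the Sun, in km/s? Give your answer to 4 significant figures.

33.42 km/s

d = 1/p = 1/0.1784″ = 5.6054 pc.
μ = 1054 mas/yr = 1.054 ″/yr.
v_t = 4.740 μ d = 4.740 × 1.054 × 5.6054 = 28.004 km/s.
v = √(v_r² + v_t²) = √(18.23² + 28.004²) = √1116.56 = 33.415 km/s.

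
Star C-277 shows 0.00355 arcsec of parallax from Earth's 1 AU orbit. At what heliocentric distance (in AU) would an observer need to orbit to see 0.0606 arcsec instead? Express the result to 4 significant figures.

17.07 AU

Parallax scales linearly with baseline: p ∝ B, so B = p_target / p_Earth × 1 AU.
B = 0.0606 / 0.00355 = 17.07 AU.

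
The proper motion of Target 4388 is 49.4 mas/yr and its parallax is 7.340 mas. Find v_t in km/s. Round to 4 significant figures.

31.90 km/s

d = 1/p = 1/0.007340″ = 136.24 pc.
μ = 49.4 mas/yr = 0.0494 ″/yr.
v_t = 4.74 × μ × d = 4.74 × 0.0494 × 136.24 = 31.901 km/s.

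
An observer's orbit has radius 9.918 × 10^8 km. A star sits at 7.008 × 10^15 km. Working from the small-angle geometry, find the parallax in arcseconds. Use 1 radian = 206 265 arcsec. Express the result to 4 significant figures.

0.02919 arcsec

θ ≈ B/d = (9.918 × 10^8) / (7.008 × 10^15) = 1.4152 × 10^-7 rad.
In arcseconds: 1.4152 × 10^-7 × 206265 = 0.029191″.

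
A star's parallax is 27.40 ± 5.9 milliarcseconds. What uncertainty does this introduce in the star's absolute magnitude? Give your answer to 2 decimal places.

M = m − 5 log₁₀ d + 5 = m + 5 log₁₀ p + 5, so ∂M/∂p = 5/(p ln 10).
σ_M = (5/ln 10) · (σ_p/p) = 2.1715 × 5.9/27.40 = 2.1715 × 0.21533 = 0.46759.

σ_M = 0.47 mag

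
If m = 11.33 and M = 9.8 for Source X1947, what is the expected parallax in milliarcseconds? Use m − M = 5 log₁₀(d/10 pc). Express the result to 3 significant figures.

49.4 mas

m − M = 11.33 − 9.8 = 1.53.
d = 10^((m−M)/5 + 1) = 10^1.306 = 20.23 pc.
p = 1/d = 1/20.23 = 0.049432 arcsec = 49.432 mas.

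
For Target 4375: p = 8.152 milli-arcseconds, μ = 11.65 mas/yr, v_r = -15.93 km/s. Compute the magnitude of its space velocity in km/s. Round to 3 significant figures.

17.3 km/s

d = 1/p = 1/0.008152″ = 122.67 pc.
μ = 11.65 mas/yr = 0.01165 ″/yr.
v_t = 4.740 μ d = 4.740 × 0.01165 × 122.67 = 6.774 km/s.
v = √(v_r² + v_t²) = √((-15.93)² + 6.774²) = √299.652 = 17.31 km/s.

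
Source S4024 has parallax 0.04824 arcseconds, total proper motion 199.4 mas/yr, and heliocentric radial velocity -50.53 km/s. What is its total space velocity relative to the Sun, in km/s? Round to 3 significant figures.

d = 1/p = 1/0.04824″ = 20.73 pc.
μ = 199.4 mas/yr = 0.1994 ″/yr.
v_t = 4.740 μ d = 4.740 × 0.1994 × 20.73 = 19.593 km/s.
v = √(v_r² + v_t²) = √((-50.53)² + 19.593²) = √2937.17 = 54.196 km/s.

54.2 km/s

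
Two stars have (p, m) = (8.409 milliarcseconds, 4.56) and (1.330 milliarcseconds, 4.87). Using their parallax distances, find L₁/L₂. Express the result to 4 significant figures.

L₁/L₂ = 0.03328

d₁ = 1/p₁ = 1/0.008409″ = 118.92 pc; d₂ = 1/p₂ = 1/0.001330″ = 751.88 pc.
M₁ = m₁ − 5 log₁₀ d₁ + 5 = 4.56 − 10.3763 + 5 = -0.8163.
M₂ = 4.87 − 14.3807 + 5 = -4.5107.
L₁/L₂ = 10^(0.4(M₂ − M₁)) = 10^(0.4 × (-3.6944)) = 10^(-1.47776) = 0.033284.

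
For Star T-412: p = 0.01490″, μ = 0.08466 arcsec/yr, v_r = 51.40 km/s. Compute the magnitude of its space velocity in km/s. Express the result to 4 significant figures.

58.03 km/s

d = 1/p = 1/0.01490″ = 67.114 pc.
v_t = 4.740 μ d = 4.740 × 0.08466 × 67.114 = 26.932 km/s.
v = √(v_r² + v_t²) = √(51.40² + 26.932²) = √3367.29 = 58.028 km/s.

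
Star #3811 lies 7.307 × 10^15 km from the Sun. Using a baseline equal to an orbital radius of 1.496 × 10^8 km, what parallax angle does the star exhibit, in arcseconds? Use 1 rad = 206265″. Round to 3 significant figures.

0.00422 arcsec

θ ≈ B/d = (1.496 × 10^8) / (7.307 × 10^15) = 2.0474 × 10^-8 rad.
In arcseconds: 2.0474 × 10^-8 × 206265 = 0.0042231″.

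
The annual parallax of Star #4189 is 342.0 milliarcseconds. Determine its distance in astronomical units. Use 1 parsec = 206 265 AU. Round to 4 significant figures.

p = 342.0 milliarcseconds = 0.3420 arcsec.
d = 1/p = 1/0.3420 = 2.924 pc.
In AU: 2.924 × 206265 = 6.0312 × 10^5 AU.

603100 AU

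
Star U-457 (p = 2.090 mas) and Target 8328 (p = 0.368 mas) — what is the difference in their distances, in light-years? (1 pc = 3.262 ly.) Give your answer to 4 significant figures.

d_A = 1/0.002090″ = 478.47 pc; d_B = 1/0.0003680″ = 2717.4 pc.
|d_B − d_A| = |2717.4 − 478.47| = 2238.9 pc = 2238.9 × 3.262 ly = 7303.3 ly.

7303 ly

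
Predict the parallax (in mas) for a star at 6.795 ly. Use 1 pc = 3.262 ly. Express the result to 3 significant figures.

480 mas

d = 6.795 ly ÷ 3.262 = 2.0831 pc.
p = 1/d = 1/2.0831 = 0.48005 arcsec.
= 0.48005 × 1000 = 480.05 mas.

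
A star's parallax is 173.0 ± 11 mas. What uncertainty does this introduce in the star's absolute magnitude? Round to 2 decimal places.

M = m − 5 log₁₀ d + 5 = m + 5 log₁₀ p + 5, so ∂M/∂p = 5/(p ln 10).
σ_M = (5/ln 10) · (σ_p/p) = 2.1715 × 11/173.0 = 2.1715 × 0.063584 = 0.13807.

σ_M = 0.14 mag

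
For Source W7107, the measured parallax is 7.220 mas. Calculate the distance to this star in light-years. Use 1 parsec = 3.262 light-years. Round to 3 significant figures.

452 light years

p = 7.220 mas = 0.007220 arcsec.
d = 1/p = 1/0.007220 = 138.5 pc.
In light-years: 138.5 × 3.262 = 451.79 ly.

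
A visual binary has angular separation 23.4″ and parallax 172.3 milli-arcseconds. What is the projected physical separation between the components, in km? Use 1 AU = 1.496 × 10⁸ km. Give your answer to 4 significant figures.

d = 1/p = 1/0.1723″ = 5.8038 pc.
At distance d (pc), an angle of θ arcsec spans θ·d AU: s = 23.4 × 5.8038 = 135.81 AU.
= 135.81 × 1.496 × 10⁸ km = 2.0317 × 10^10 km.

2.032 × 10^10 km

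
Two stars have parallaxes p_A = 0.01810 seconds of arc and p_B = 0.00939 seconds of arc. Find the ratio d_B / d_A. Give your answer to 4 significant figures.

Since d = 1/p, d_B/d_A = p_A/p_B.
= 0.01810 / 0.00939 = 1.9276.

1.928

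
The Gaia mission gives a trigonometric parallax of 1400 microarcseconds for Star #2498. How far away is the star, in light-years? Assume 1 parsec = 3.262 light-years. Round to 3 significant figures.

2330 light years

p = 1400 microarcseconds = 0.001400 arcsec.
d = 1/p = 1/0.001400 = 714.29 pc.
In light-years: 714.29 × 3.262 = 2330 ly.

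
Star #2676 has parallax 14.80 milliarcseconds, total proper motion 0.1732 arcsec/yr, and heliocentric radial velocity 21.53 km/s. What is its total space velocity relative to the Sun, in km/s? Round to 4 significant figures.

d = 1/p = 1/0.01480″ = 67.568 pc.
v_t = 4.740 μ d = 4.740 × 0.1732 × 67.568 = 55.471 km/s.
v = √(v_r² + v_t²) = √(21.53² + 55.471²) = √3540.57 = 59.503 km/s.

59.50 km/s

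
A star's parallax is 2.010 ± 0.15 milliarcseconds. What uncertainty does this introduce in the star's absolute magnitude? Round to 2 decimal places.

M = m − 5 log₁₀ d + 5 = m + 5 log₁₀ p + 5, so ∂M/∂p = 5/(p ln 10).
σ_M = (5/ln 10) · (σ_p/p) = 2.1715 × 0.15/2.010 = 2.1715 × 0.074627 = 0.16205.

σ_M = 0.16 mag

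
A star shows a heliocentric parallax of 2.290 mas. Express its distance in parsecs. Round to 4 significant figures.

p = 2.290 mas = 0.002290 arcsec.
d = 1/p = 1/0.002290 = 436.68 pc.

436.7 pc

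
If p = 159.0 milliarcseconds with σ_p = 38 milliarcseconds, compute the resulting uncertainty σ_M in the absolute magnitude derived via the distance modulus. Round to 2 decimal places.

σ_M = 0.52 mag

M = m − 5 log₁₀ d + 5 = m + 5 log₁₀ p + 5, so ∂M/∂p = 5/(p ln 10).
σ_M = (5/ln 10) · (σ_p/p) = 2.1715 × 38/159.0 = 2.1715 × 0.23899 = 0.51897.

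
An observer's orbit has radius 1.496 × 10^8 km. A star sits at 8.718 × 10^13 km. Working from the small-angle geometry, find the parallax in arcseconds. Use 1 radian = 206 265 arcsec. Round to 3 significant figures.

0.354 arcsec

θ ≈ B/d = (1.496 × 10^8) / (8.718 × 10^13) = 1.7160 × 10^-6 rad.
In arcseconds: 1.7160 × 10^-6 × 206265 = 0.35395″.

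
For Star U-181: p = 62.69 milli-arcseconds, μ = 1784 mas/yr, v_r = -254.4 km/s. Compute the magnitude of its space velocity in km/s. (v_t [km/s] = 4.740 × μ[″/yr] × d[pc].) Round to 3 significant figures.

d = 1/p = 1/0.06269″ = 15.952 pc.
μ = 1784 mas/yr = 1.784 ″/yr.
v_t = 4.740 μ d = 4.740 × 1.784 × 15.952 = 134.89 km/s.
v = √(v_r² + v_t²) = √((-254.4)² + 134.89²) = √82914.7 = 287.95 km/s.

288 km/s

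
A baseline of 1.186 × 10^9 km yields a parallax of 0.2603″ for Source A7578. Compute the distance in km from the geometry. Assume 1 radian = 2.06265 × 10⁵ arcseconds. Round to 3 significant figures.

θ = 0.2603″ = 0.2603/206265 = 1.2620 × 10^-6 rad.
d = B/θ = (1.186 × 10^9) / (1.2620 × 10^-6) = 9.3978 × 10^14 km.

9.40 × 10^14 km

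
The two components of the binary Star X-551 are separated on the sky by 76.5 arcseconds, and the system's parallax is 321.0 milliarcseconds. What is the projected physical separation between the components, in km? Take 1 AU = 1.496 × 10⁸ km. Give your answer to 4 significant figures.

d = 1/p = 1/0.3210″ = 3.1153 pc.
At distance d (pc), an angle of θ arcsec spans θ·d AU: s = 76.5 × 3.1153 = 238.32 AU.
= 238.32 × 1.496 × 10⁸ km = 3.5653 × 10^10 km.

3.565 × 10^10 km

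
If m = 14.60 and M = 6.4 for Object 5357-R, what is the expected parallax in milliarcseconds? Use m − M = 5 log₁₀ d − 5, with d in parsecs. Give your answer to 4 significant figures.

m − M = 14.60 − 6.4 = 8.20.
d = 10^((m−M)/5 + 1) = 10^2.640 = 436.52 pc.
p = 1/d = 1/436.52 = 0.0022908 arcsec = 2.2908 mas.

2.291 mas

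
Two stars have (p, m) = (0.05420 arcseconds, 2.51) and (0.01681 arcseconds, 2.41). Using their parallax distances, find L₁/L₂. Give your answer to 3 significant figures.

L₁/L₂ = 0.0877

d₁ = 1/p₁ = 1/0.05420″ = 18.45 pc; d₂ = 1/p₂ = 1/0.01681″ = 59.488 pc.
M₁ = m₁ − 5 log₁₀ d₁ + 5 = 2.51 − 6.3300 + 5 = 1.1800.
M₂ = 2.41 − 8.8721 + 5 = -1.4621.
L₁/L₂ = 10^(0.4(M₂ − M₁)) = 10^(0.4 × (-2.6421)) = 10^(-1.05684) = 0.087732.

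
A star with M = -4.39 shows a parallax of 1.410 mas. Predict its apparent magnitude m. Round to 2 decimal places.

m = 4.86

d = 1/p = 1/0.001410″ = 709.22 pc.
m − M = 5 log₁₀ d − 5 = 5 log₁₀(709.22) − 5 = 14.2539 − 5 = 9.2539.
m = M + (m − M) = -4.39 + 9.2539 = 4.86.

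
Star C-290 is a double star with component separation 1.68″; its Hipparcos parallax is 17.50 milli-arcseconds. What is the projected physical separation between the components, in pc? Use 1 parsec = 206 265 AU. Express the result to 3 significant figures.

d = 1/p = 1/0.01750″ = 57.143 pc.
At distance d (pc), an angle of θ arcsec spans θ·d AU: s = 1.68 × 57.143 = 96 AU.
= 96 / 206265 = 0.00046542 pc.

0.000465 pc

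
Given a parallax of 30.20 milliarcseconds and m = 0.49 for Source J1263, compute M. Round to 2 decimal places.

M = -2.11

d = 1/p = 1/0.03020″ = 33.113 pc.
m − M = 5 log₁₀(33.113) − 5 = 7.6000 − 5 = 2.6000.
M = m − (m − M) = 0.49 − 2.6000 = -2.11.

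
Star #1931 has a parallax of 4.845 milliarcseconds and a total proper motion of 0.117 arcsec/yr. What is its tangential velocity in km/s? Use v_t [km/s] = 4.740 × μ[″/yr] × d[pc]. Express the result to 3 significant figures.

d = 1/p = 1/0.004845″ = 206.4 pc.
v_t = 4.74 × μ × d = 4.74 × 0.117 × 206.4 = 114.47 km/s.

114 km/s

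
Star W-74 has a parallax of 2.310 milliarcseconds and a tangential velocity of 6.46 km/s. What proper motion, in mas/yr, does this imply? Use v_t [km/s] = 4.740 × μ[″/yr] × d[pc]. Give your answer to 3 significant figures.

d = 1/p = 1/0.002310″ = 432.9 pc.
μ = v_t / (4.74 d) = 6.46 / (4.74 × 432.9) = 6.46 / 2051.9 = 0.0031483 ″/yr = 3.1483 mas/yr.

3.15 mas/yr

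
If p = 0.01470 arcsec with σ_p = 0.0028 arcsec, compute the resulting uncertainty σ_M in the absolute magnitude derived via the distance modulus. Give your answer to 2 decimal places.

M = m − 5 log₁₀ d + 5 = m + 5 log₁₀ p + 5, so ∂M/∂p = 5/(p ln 10).
σ_M = (5/ln 10) · (σ_p/p) = 2.1715 × 0.0028/0.01470 = 2.1715 × 0.19048 = 0.41363.

σ_M = 0.41 mag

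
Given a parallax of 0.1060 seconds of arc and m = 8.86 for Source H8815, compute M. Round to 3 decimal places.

M = 8.987

d = 1/p = 1/0.1060″ = 9.434 pc.
m − M = 5 log₁₀(9.434) − 5 = 4.8735 − 5 = -0.1265.
M = m − (m − M) = 8.86 − (-0.1265) = 8.987.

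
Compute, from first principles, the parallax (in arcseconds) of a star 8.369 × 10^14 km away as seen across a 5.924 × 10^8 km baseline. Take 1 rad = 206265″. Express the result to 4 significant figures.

0.1460 arcsec

θ ≈ B/d = (5.924 × 10^8) / (8.369 × 10^14) = 7.0785 × 10^-7 rad.
In arcseconds: 7.0785 × 10^-7 × 206265 = 0.146″.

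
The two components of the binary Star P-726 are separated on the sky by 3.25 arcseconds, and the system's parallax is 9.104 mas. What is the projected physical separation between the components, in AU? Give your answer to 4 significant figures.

d = 1/p = 1/0.009104″ = 109.84 pc.
At distance d (pc), an angle of θ arcsec spans θ·d AU: s = 3.25 × 109.84 = 356.98 AU.

357.0 AU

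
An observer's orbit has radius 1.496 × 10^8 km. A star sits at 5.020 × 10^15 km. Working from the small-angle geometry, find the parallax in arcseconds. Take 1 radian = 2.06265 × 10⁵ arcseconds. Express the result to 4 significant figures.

θ ≈ B/d = (1.496 × 10^8) / (5.020 × 10^15) = 2.9801 × 10^-8 rad.
In arcseconds: 2.9801 × 10^-8 × 206265 = 0.0061469″.

0.006147 arcsec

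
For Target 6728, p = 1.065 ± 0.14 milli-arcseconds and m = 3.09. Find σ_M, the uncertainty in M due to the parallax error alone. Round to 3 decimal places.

M = m − 5 log₁₀ d + 5 = m + 5 log₁₀ p + 5, so ∂M/∂p = 5/(p ln 10).
σ_M = (5/ln 10) · (σ_p/p) = 2.1715 × 0.14/1.065 = 2.1715 × 0.13146 = 0.28547.

σ_M = 0.285 mag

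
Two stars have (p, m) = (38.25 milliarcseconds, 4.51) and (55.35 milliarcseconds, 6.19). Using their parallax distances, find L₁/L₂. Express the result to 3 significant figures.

L₁/L₂ = 9.84

d₁ = 1/p₁ = 1/0.03825″ = 26.144 pc; d₂ = 1/p₂ = 1/0.05535″ = 18.067 pc.
M₁ = m₁ − 5 log₁₀ d₁ + 5 = 4.51 − 7.0869 + 5 = 2.4231.
M₂ = 6.19 − 6.2844 + 5 = 4.9056.
L₁/L₂ = 10^(0.4(M₂ − M₁)) = 10^(0.4 × 2.4825) = 10^0.99300 = 9.8401.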